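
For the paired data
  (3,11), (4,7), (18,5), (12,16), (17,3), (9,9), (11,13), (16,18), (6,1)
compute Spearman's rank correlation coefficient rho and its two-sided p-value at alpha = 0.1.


Step 1: Rank x and y separately (midranks; no ties here).
rank(x): 3->1, 4->2, 18->9, 12->6, 17->8, 9->4, 11->5, 16->7, 6->3
rank(y): 11->6, 7->4, 5->3, 16->8, 3->2, 9->5, 13->7, 18->9, 1->1
Step 2: d_i = R_x(i) - R_y(i); compute d_i^2.
  (1-6)^2=25, (2-4)^2=4, (9-3)^2=36, (6-8)^2=4, (8-2)^2=36, (4-5)^2=1, (5-7)^2=4, (7-9)^2=4, (3-1)^2=4
sum(d^2) = 118.
Step 3: rho = 1 - 6*118 / (9*(9^2 - 1)) = 1 - 708/720 = 0.016667.
Step 4: Under H0, t = rho * sqrt((n-2)/(1-rho^2)) = 0.0441 ~ t(7).
Step 5: Two-sided p-value from the t-distribution with 7 df = 0.966055.
Step 6: alpha = 0.1. fail to reject H0.

rho = 0.0167, p = 0.966055, fail to reject H0 at alpha = 0.1.


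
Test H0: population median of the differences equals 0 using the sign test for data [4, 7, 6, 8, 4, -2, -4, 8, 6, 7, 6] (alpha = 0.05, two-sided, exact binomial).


Step 1: Discard zero differences. Original n = 11; n_eff = number of nonzero differences = 11.
Nonzero differences (with sign): +4, +7, +6, +8, +4, -2, -4, +8, +6, +7, +6
Step 2: Count signs: positive = 9, negative = 2.
Step 3: Under H0: P(positive) = 0.5, so the number of positives S ~ Bin(11, 0.5).
Step 4: Two-sided exact p-value = sum of Bin(11,0.5) probabilities at or below the observed probability = 0.065430.
Step 5: alpha = 0.05. fail to reject H0.

n_eff = 11, pos = 9, neg = 2, p = 0.065430, fail to reject H0.


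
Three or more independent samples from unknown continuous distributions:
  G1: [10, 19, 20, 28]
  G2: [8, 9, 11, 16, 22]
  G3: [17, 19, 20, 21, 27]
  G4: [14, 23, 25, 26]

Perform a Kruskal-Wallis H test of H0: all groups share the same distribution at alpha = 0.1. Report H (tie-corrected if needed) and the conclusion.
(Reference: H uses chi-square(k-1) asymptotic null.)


Step 1: Combine all N = 18 observations and assign midranks.
sorted (value, group, rank): (8,G2,1), (9,G2,2), (10,G1,3), (11,G2,4), (14,G4,5), (16,G2,6), (17,G3,7), (19,G1,8.5), (19,G3,8.5), (20,G1,10.5), (20,G3,10.5), (21,G3,12), (22,G2,13), (23,G4,14), (25,G4,15), (26,G4,16), (27,G3,17), (28,G1,18)
Step 2: Sum ranks within each group.
R_1 = 40 (n_1 = 4)
R_2 = 26 (n_2 = 5)
R_3 = 55 (n_3 = 5)
R_4 = 50 (n_4 = 4)
Step 3: H = 12/(N(N+1)) * sum(R_i^2/n_i) - 3(N+1)
     = 12/(18*19) * (40^2/4 + 26^2/5 + 55^2/5 + 50^2/4) - 3*19
     = 0.035088 * 1765.2 - 57
     = 4.936842.
Step 4: Ties present; correction factor C = 1 - 12/(18^3 - 18) = 0.997936. Corrected H = 4.936842 / 0.997936 = 4.947053.
Step 5: Under H0, H ~ chi^2(3); p-value = 0.175716.
Step 6: alpha = 0.1. fail to reject H0.

H = 4.9471, df = 3, p = 0.175716, fail to reject H0.


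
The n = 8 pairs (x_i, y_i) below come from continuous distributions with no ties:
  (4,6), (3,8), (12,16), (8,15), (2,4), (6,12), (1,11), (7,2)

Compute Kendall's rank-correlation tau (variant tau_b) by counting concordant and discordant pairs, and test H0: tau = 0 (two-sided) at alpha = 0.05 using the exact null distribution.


Step 1: Enumerate the 28 unordered pairs (i,j) with i<j and classify each by sign(x_j-x_i) * sign(y_j-y_i).
  (1,2):dx=-1,dy=+2->D; (1,3):dx=+8,dy=+10->C; (1,4):dx=+4,dy=+9->C; (1,5):dx=-2,dy=-2->C
  (1,6):dx=+2,dy=+6->C; (1,7):dx=-3,dy=+5->D; (1,8):dx=+3,dy=-4->D; (2,3):dx=+9,dy=+8->C
  (2,4):dx=+5,dy=+7->C; (2,5):dx=-1,dy=-4->C; (2,6):dx=+3,dy=+4->C; (2,7):dx=-2,dy=+3->D
  (2,8):dx=+4,dy=-6->D; (3,4):dx=-4,dy=-1->C; (3,5):dx=-10,dy=-12->C; (3,6):dx=-6,dy=-4->C
  (3,7):dx=-11,dy=-5->C; (3,8):dx=-5,dy=-14->C; (4,5):dx=-6,dy=-11->C; (4,6):dx=-2,dy=-3->C
  (4,7):dx=-7,dy=-4->C; (4,8):dx=-1,dy=-13->C; (5,6):dx=+4,dy=+8->C; (5,7):dx=-1,dy=+7->D
  (5,8):dx=+5,dy=-2->D; (6,7):dx=-5,dy=-1->C; (6,8):dx=+1,dy=-10->D; (7,8):dx=+6,dy=-9->D
Step 2: C = 19, D = 9, total pairs = 28.
Step 3: tau = (C - D)/(n(n-1)/2) = (19 - 9)/28 = 0.357143.
Step 4: Exact two-sided p-value (enumerate n! = 40320 permutations of y under H0): p = 0.275099.
Step 5: alpha = 0.05. fail to reject H0.

tau_b = 0.3571 (C=19, D=9), p = 0.275099, fail to reject H0.


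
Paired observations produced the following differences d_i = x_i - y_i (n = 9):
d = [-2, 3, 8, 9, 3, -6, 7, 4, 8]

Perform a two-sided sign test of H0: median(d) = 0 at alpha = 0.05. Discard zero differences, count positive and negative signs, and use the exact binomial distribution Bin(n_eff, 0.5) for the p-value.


Step 1: Discard zero differences. Original n = 9; n_eff = number of nonzero differences = 9.
Nonzero differences (with sign): -2, +3, +8, +9, +3, -6, +7, +4, +8
Step 2: Count signs: positive = 7, negative = 2.
Step 3: Under H0: P(positive) = 0.5, so the number of positives S ~ Bin(9, 0.5).
Step 4: Two-sided exact p-value = sum of Bin(9,0.5) probabilities at or below the observed probability = 0.179688.
Step 5: alpha = 0.05. fail to reject H0.

n_eff = 9, pos = 7, neg = 2, p = 0.179688, fail to reject H0.


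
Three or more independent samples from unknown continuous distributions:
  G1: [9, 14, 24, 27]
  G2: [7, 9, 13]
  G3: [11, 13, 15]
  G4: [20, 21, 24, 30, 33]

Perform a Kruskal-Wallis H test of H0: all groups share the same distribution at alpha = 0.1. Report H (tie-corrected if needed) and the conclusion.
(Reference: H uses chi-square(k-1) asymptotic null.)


Step 1: Combine all N = 15 observations and assign midranks.
sorted (value, group, rank): (7,G2,1), (9,G1,2.5), (9,G2,2.5), (11,G3,4), (13,G2,5.5), (13,G3,5.5), (14,G1,7), (15,G3,8), (20,G4,9), (21,G4,10), (24,G1,11.5), (24,G4,11.5), (27,G1,13), (30,G4,14), (33,G4,15)
Step 2: Sum ranks within each group.
R_1 = 34 (n_1 = 4)
R_2 = 9 (n_2 = 3)
R_3 = 17.5 (n_3 = 3)
R_4 = 59.5 (n_4 = 5)
Step 3: H = 12/(N(N+1)) * sum(R_i^2/n_i) - 3(N+1)
     = 12/(15*16) * (34^2/4 + 9^2/3 + 17.5^2/3 + 59.5^2/5) - 3*16
     = 0.050000 * 1126.13 - 48
     = 8.306667.
Step 4: Ties present; correction factor C = 1 - 18/(15^3 - 15) = 0.994643. Corrected H = 8.306667 / 0.994643 = 8.351406.
Step 5: Under H0, H ~ chi^2(3); p-value = 0.039281.
Step 6: alpha = 0.1. reject H0.

H = 8.3514, df = 3, p = 0.039281, reject H0.


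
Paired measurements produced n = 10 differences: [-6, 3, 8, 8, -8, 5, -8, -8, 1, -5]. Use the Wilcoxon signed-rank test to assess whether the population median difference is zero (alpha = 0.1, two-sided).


Step 1: Drop any zero differences (none here) and take |d_i|.
|d| = [6, 3, 8, 8, 8, 5, 8, 8, 1, 5]
Step 2: Midrank |d_i| (ties get averaged ranks).
ranks: |6|->5, |3|->2, |8|->8, |8|->8, |8|->8, |5|->3.5, |8|->8, |8|->8, |1|->1, |5|->3.5
Step 3: Attach original signs; sum ranks with positive sign and with negative sign.
W+ = 2 + 8 + 8 + 3.5 + 1 = 22.5
W- = 5 + 8 + 8 + 8 + 3.5 = 32.5
(Check: W+ + W- = 55 should equal n(n+1)/2 = 55.)
Step 4: Test statistic W = min(W+, W-) = 22.5.
Step 5: Ties in |d|, so use the tie-corrected normal approximation.
        E[W] = n(n+1)/4 = 10*11/4 = 27.5.
        Tie groups: |d|=5 (t=2), |d|=8 (t=5); sum(t^3 - t) = 126.
        Var[W] = n(n+1)(2n+1)/24 - sum(t^3-t)/48 = 2310/24 - 126/48 = 93.625.
        z = (W - E[W]) / sqrt(Var[W]) = (22.5 - 27.5) / 9.6760 = -0.5167.
        Two-sided p = 2*Phi(z) = 0.605336.
Step 6: alpha = 0.1. fail to reject H0.

W+ = 22.5, W- = 32.5, W = min = 22.5, p = 0.605336, fail to reject H0.


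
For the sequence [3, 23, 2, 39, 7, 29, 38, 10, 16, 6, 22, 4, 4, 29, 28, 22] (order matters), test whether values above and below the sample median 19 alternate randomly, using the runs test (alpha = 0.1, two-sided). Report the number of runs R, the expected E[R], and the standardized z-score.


Step 1: Compute median = 19; label A = above, B = below.
Labels in order: BABABAABBBABBAAA  (n_A = 8, n_B = 8)
Step 2: Count runs R = 10.
Step 3: Under H0 (random ordering), E[R] = 2*n_A*n_B/(n_A+n_B) + 1 = 2*8*8/16 + 1 = 9.0000.
        Var[R] = 2*n_A*n_B*(2*n_A*n_B - n_A - n_B) / ((n_A+n_B)^2 * (n_A+n_B-1)) = 14336/3840 = 3.7333.
        SD[R] = 1.9322.
Step 4: Continuity-corrected z = (R - 0.5 - E[R]) / SD[R] = (10 - 0.5 - 9.0000) / 1.9322 = 0.2588.
Step 5: Two-sided p-value via normal approximation = 2*(1 - Phi(|z|)) = 0.795809.
Step 6: alpha = 0.1. fail to reject H0.

R = 10, z = 0.2588, p = 0.795809, fail to reject H0.


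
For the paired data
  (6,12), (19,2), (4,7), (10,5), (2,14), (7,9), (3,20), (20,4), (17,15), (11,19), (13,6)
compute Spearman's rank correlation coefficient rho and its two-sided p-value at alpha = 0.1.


Step 1: Rank x and y separately (midranks; no ties here).
rank(x): 6->4, 19->10, 4->3, 10->6, 2->1, 7->5, 3->2, 20->11, 17->9, 11->7, 13->8
rank(y): 12->7, 2->1, 7->5, 5->3, 14->8, 9->6, 20->11, 4->2, 15->9, 19->10, 6->4
Step 2: d_i = R_x(i) - R_y(i); compute d_i^2.
  (4-7)^2=9, (10-1)^2=81, (3-5)^2=4, (6-3)^2=9, (1-8)^2=49, (5-6)^2=1, (2-11)^2=81, (11-2)^2=81, (9-9)^2=0, (7-10)^2=9, (8-4)^2=16
sum(d^2) = 340.
Step 3: rho = 1 - 6*340 / (11*(11^2 - 1)) = 1 - 2040/1320 = -0.545455.
Step 4: Under H0, t = rho * sqrt((n-2)/(1-rho^2)) = -1.9524 ~ t(9).
Step 5: Two-sided p-value from the t-distribution with 9 df = 0.082651.
Step 6: alpha = 0.1. reject H0.

rho = -0.5455, p = 0.082651, reject H0 at alpha = 0.1.


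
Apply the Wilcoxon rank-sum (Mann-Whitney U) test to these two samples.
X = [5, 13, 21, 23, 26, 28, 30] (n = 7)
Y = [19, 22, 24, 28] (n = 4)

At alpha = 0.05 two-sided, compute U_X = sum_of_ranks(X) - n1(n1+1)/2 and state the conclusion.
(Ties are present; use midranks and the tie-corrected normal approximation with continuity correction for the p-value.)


Step 1: Combine and sort all 11 observations; assign midranks.
sorted (value, group): (5,X), (13,X), (19,Y), (21,X), (22,Y), (23,X), (24,Y), (26,X), (28,X), (28,Y), (30,X)
ranks: 5->1, 13->2, 19->3, 21->4, 22->5, 23->6, 24->7, 26->8, 28->9.5, 28->9.5, 30->11
Step 2: Rank sum for X: R1 = 1 + 2 + 4 + 6 + 8 + 9.5 + 11 = 41.5.
Step 3: U_X = R1 - n1(n1+1)/2 = 41.5 - 7*8/2 = 41.5 - 28 = 13.5.
       U_Y = n1*n2 - U_X = 28 - 13.5 = 14.5.
Step 4: Ties are present, so use the tie-corrected normal approximation (with continuity correction) for the p-value.
Step 5: p-value = 1.000000; compare to alpha = 0.05. fail to reject H0.

U_X = 13.5, p = 1.000000, fail to reject H0 at alpha = 0.05.


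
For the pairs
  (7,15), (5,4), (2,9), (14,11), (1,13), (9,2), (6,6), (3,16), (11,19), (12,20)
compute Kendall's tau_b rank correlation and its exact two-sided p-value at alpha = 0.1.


Step 1: Enumerate the 45 unordered pairs (i,j) with i<j and classify each by sign(x_j-x_i) * sign(y_j-y_i).
  (1,2):dx=-2,dy=-11->C; (1,3):dx=-5,dy=-6->C; (1,4):dx=+7,dy=-4->D; (1,5):dx=-6,dy=-2->C
  (1,6):dx=+2,dy=-13->D; (1,7):dx=-1,dy=-9->C; (1,8):dx=-4,dy=+1->D; (1,9):dx=+4,dy=+4->C
  (1,10):dx=+5,dy=+5->C; (2,3):dx=-3,dy=+5->D; (2,4):dx=+9,dy=+7->C; (2,5):dx=-4,dy=+9->D
  (2,6):dx=+4,dy=-2->D; (2,7):dx=+1,dy=+2->C; (2,8):dx=-2,dy=+12->D; (2,9):dx=+6,dy=+15->C
  (2,10):dx=+7,dy=+16->C; (3,4):dx=+12,dy=+2->C; (3,5):dx=-1,dy=+4->D; (3,6):dx=+7,dy=-7->D
  (3,7):dx=+4,dy=-3->D; (3,8):dx=+1,dy=+7->C; (3,9):dx=+9,dy=+10->C; (3,10):dx=+10,dy=+11->C
  (4,5):dx=-13,dy=+2->D; (4,6):dx=-5,dy=-9->C; (4,7):dx=-8,dy=-5->C; (4,8):dx=-11,dy=+5->D
  (4,9):dx=-3,dy=+8->D; (4,10):dx=-2,dy=+9->D; (5,6):dx=+8,dy=-11->D; (5,7):dx=+5,dy=-7->D
  (5,8):dx=+2,dy=+3->C; (5,9):dx=+10,dy=+6->C; (5,10):dx=+11,dy=+7->C; (6,7):dx=-3,dy=+4->D
  (6,8):dx=-6,dy=+14->D; (6,9):dx=+2,dy=+17->C; (6,10):dx=+3,dy=+18->C; (7,8):dx=-3,dy=+10->D
  (7,9):dx=+5,dy=+13->C; (7,10):dx=+6,dy=+14->C; (8,9):dx=+8,dy=+3->C; (8,10):dx=+9,dy=+4->C
  (9,10):dx=+1,dy=+1->C
Step 2: C = 26, D = 19, total pairs = 45.
Step 3: tau = (C - D)/(n(n-1)/2) = (26 - 19)/45 = 0.155556.
Step 4: Exact two-sided p-value (enumerate n! = 3628800 permutations of y under H0): p = 0.600654.
Step 5: alpha = 0.1. fail to reject H0.

tau_b = 0.1556 (C=26, D=19), p = 0.600654, fail to reject H0.


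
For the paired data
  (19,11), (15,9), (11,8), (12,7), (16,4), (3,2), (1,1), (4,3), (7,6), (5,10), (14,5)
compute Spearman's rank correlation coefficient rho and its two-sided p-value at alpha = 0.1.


Step 1: Rank x and y separately (midranks; no ties here).
rank(x): 19->11, 15->9, 11->6, 12->7, 16->10, 3->2, 1->1, 4->3, 7->5, 5->4, 14->8
rank(y): 11->11, 9->9, 8->8, 7->7, 4->4, 2->2, 1->1, 3->3, 6->6, 10->10, 5->5
Step 2: d_i = R_x(i) - R_y(i); compute d_i^2.
  (11-11)^2=0, (9-9)^2=0, (6-8)^2=4, (7-7)^2=0, (10-4)^2=36, (2-2)^2=0, (1-1)^2=0, (3-3)^2=0, (5-6)^2=1, (4-10)^2=36, (8-5)^2=9
sum(d^2) = 86.
Step 3: rho = 1 - 6*86 / (11*(11^2 - 1)) = 1 - 516/1320 = 0.609091.
Step 4: Under H0, t = rho * sqrt((n-2)/(1-rho^2)) = 2.3040 ~ t(9).
Step 5: Two-sided p-value from the t-distribution with 9 df = 0.046696.
Step 6: alpha = 0.1. reject H0.

rho = 0.6091, p = 0.046696, reject H0 at alpha = 0.1.


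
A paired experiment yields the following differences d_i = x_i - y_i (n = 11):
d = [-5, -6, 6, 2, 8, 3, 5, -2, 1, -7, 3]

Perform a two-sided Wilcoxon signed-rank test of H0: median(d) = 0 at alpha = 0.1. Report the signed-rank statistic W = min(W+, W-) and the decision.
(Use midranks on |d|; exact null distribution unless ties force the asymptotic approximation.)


Step 1: Drop any zero differences (none here) and take |d_i|.
|d| = [5, 6, 6, 2, 8, 3, 5, 2, 1, 7, 3]
Step 2: Midrank |d_i| (ties get averaged ranks).
ranks: |5|->6.5, |6|->8.5, |6|->8.5, |2|->2.5, |8|->11, |3|->4.5, |5|->6.5, |2|->2.5, |1|->1, |7|->10, |3|->4.5
Step 3: Attach original signs; sum ranks with positive sign and with negative sign.
W+ = 8.5 + 2.5 + 11 + 4.5 + 6.5 + 1 + 4.5 = 38.5
W- = 6.5 + 8.5 + 2.5 + 10 = 27.5
(Check: W+ + W- = 66 should equal n(n+1)/2 = 66.)
Step 4: Test statistic W = min(W+, W-) = 27.5.
Step 5: Ties in |d|, so use the tie-corrected normal approximation.
        E[W] = n(n+1)/4 = 11*12/4 = 33.
        Tie groups: |d|=2 (t=2), |d|=3 (t=2), |d|=5 (t=2), |d|=6 (t=2); sum(t^3 - t) = 24.
        Var[W] = n(n+1)(2n+1)/24 - sum(t^3-t)/48 = 3036/24 - 24/48 = 126.
        z = (W - E[W]) / sqrt(Var[W]) = (27.5 - 33) / 11.2250 = -0.4900.
        Two-sided p = 2*Phi(z) = 0.624149.
Step 6: alpha = 0.1. fail to reject H0.

W+ = 38.5, W- = 27.5, W = min = 27.5, p = 0.624149, fail to reject H0.


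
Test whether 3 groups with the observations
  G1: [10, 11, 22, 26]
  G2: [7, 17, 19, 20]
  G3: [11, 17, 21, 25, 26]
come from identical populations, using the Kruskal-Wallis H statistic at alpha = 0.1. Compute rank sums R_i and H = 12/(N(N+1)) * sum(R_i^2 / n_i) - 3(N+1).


Step 1: Combine all N = 13 observations and assign midranks.
sorted (value, group, rank): (7,G2,1), (10,G1,2), (11,G1,3.5), (11,G3,3.5), (17,G2,5.5), (17,G3,5.5), (19,G2,7), (20,G2,8), (21,G3,9), (22,G1,10), (25,G3,11), (26,G1,12.5), (26,G3,12.5)
Step 2: Sum ranks within each group.
R_1 = 28 (n_1 = 4)
R_2 = 21.5 (n_2 = 4)
R_3 = 41.5 (n_3 = 5)
Step 3: H = 12/(N(N+1)) * sum(R_i^2/n_i) - 3(N+1)
     = 12/(13*14) * (28^2/4 + 21.5^2/4 + 41.5^2/5) - 3*14
     = 0.065934 * 656.013 - 42
     = 1.253571.
Step 4: Ties present; correction factor C = 1 - 18/(13^3 - 13) = 0.991758. Corrected H = 1.253571 / 0.991758 = 1.263989.
Step 5: Under H0, H ~ chi^2(2); p-value = 0.531531.
Step 6: alpha = 0.1. fail to reject H0.

H = 1.2640, df = 2, p = 0.531531, fail to reject H0.


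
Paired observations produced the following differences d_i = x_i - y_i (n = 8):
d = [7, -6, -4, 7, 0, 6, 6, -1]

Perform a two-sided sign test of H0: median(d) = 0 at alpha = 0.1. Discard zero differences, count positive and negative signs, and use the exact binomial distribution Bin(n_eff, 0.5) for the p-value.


Step 1: Discard zero differences. Original n = 8; n_eff = number of nonzero differences = 7.
Nonzero differences (with sign): +7, -6, -4, +7, +6, +6, -1
Step 2: Count signs: positive = 4, negative = 3.
Step 3: Under H0: P(positive) = 0.5, so the number of positives S ~ Bin(7, 0.5).
Step 4: Two-sided exact p-value = sum of Bin(7,0.5) probabilities at or below the observed probability = 1.000000.
Step 5: alpha = 0.1. fail to reject H0.

n_eff = 7, pos = 4, neg = 3, p = 1.000000, fail to reject H0.


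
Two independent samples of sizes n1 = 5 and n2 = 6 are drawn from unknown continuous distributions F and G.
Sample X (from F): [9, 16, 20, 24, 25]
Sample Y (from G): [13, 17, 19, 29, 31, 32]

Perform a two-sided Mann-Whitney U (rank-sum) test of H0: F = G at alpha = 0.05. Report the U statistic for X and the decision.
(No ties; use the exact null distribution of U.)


Step 1: Combine and sort all 11 observations; assign midranks.
sorted (value, group): (9,X), (13,Y), (16,X), (17,Y), (19,Y), (20,X), (24,X), (25,X), (29,Y), (31,Y), (32,Y)
ranks: 9->1, 13->2, 16->3, 17->4, 19->5, 20->6, 24->7, 25->8, 29->9, 31->10, 32->11
Step 2: Rank sum for X: R1 = 1 + 3 + 6 + 7 + 8 = 25.
Step 3: U_X = R1 - n1(n1+1)/2 = 25 - 5*6/2 = 25 - 15 = 10.
       U_Y = n1*n2 - U_X = 30 - 10 = 20.
Step 4: No ties, so the exact null distribution of U (based on enumerating the C(11,5) = 462 equally likely rank assignments) gives the two-sided p-value.
Step 5: p-value = 0.428571; compare to alpha = 0.05. fail to reject H0.

U_X = 10, p = 0.428571, fail to reject H0 at alpha = 0.05.


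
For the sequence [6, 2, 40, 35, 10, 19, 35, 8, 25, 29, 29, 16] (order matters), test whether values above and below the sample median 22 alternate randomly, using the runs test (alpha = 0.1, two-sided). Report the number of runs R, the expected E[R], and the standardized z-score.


Step 1: Compute median = 22; label A = above, B = below.
Labels in order: BBAABBABAAAB  (n_A = 6, n_B = 6)
Step 2: Count runs R = 7.
Step 3: Under H0 (random ordering), E[R] = 2*n_A*n_B/(n_A+n_B) + 1 = 2*6*6/12 + 1 = 7.0000.
        Var[R] = 2*n_A*n_B*(2*n_A*n_B - n_A - n_B) / ((n_A+n_B)^2 * (n_A+n_B-1)) = 4320/1584 = 2.7273.
        SD[R] = 1.6514.
Step 4: R = E[R], so z = 0 with no continuity correction.
Step 5: Two-sided p-value via normal approximation = 2*(1 - Phi(|z|)) = 1.000000.
Step 6: alpha = 0.1. fail to reject H0.

R = 7, z = 0.0000, p = 1.000000, fail to reject H0.


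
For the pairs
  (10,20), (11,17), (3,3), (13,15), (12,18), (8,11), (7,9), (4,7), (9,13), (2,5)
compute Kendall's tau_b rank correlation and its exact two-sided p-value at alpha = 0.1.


Step 1: Enumerate the 45 unordered pairs (i,j) with i<j and classify each by sign(x_j-x_i) * sign(y_j-y_i).
  (1,2):dx=+1,dy=-3->D; (1,3):dx=-7,dy=-17->C; (1,4):dx=+3,dy=-5->D; (1,5):dx=+2,dy=-2->D
  (1,6):dx=-2,dy=-9->C; (1,7):dx=-3,dy=-11->C; (1,8):dx=-6,dy=-13->C; (1,9):dx=-1,dy=-7->C
  (1,10):dx=-8,dy=-15->C; (2,3):dx=-8,dy=-14->C; (2,4):dx=+2,dy=-2->D; (2,5):dx=+1,dy=+1->C
  (2,6):dx=-3,dy=-6->C; (2,7):dx=-4,dy=-8->C; (2,8):dx=-7,dy=-10->C; (2,9):dx=-2,dy=-4->C
  (2,10):dx=-9,dy=-12->C; (3,4):dx=+10,dy=+12->C; (3,5):dx=+9,dy=+15->C; (3,6):dx=+5,dy=+8->C
  (3,7):dx=+4,dy=+6->C; (3,8):dx=+1,dy=+4->C; (3,9):dx=+6,dy=+10->C; (3,10):dx=-1,dy=+2->D
  (4,5):dx=-1,dy=+3->D; (4,6):dx=-5,dy=-4->C; (4,7):dx=-6,dy=-6->C; (4,8):dx=-9,dy=-8->C
  (4,9):dx=-4,dy=-2->C; (4,10):dx=-11,dy=-10->C; (5,6):dx=-4,dy=-7->C; (5,7):dx=-5,dy=-9->C
  (5,8):dx=-8,dy=-11->C; (5,9):dx=-3,dy=-5->C; (5,10):dx=-10,dy=-13->C; (6,7):dx=-1,dy=-2->C
  (6,8):dx=-4,dy=-4->C; (6,9):dx=+1,dy=+2->C; (6,10):dx=-6,dy=-6->C; (7,8):dx=-3,dy=-2->C
  (7,9):dx=+2,dy=+4->C; (7,10):dx=-5,dy=-4->C; (8,9):dx=+5,dy=+6->C; (8,10):dx=-2,dy=-2->C
  (9,10):dx=-7,dy=-8->C
Step 2: C = 39, D = 6, total pairs = 45.
Step 3: tau = (C - D)/(n(n-1)/2) = (39 - 6)/45 = 0.733333.
Step 4: Exact two-sided p-value (enumerate n! = 3628800 permutations of y under H0): p = 0.002213.
Step 5: alpha = 0.1. reject H0.

tau_b = 0.7333 (C=39, D=6), p = 0.002213, reject H0.


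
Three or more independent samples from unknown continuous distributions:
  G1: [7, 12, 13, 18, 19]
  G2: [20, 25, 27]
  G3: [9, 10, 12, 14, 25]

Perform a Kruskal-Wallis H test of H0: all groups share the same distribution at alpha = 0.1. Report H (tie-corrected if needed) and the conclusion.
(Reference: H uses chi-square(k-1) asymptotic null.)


Step 1: Combine all N = 13 observations and assign midranks.
sorted (value, group, rank): (7,G1,1), (9,G3,2), (10,G3,3), (12,G1,4.5), (12,G3,4.5), (13,G1,6), (14,G3,7), (18,G1,8), (19,G1,9), (20,G2,10), (25,G2,11.5), (25,G3,11.5), (27,G2,13)
Step 2: Sum ranks within each group.
R_1 = 28.5 (n_1 = 5)
R_2 = 34.5 (n_2 = 3)
R_3 = 28 (n_3 = 5)
Step 3: H = 12/(N(N+1)) * sum(R_i^2/n_i) - 3(N+1)
     = 12/(13*14) * (28.5^2/5 + 34.5^2/3 + 28^2/5) - 3*14
     = 0.065934 * 716 - 42
     = 5.208791.
Step 4: Ties present; correction factor C = 1 - 12/(13^3 - 13) = 0.994505. Corrected H = 5.208791 / 0.994505 = 5.237569.
Step 5: Under H0, H ~ chi^2(2); p-value = 0.072891.
Step 6: alpha = 0.1. reject H0.

H = 5.2376, df = 2, p = 0.072891, reject H0.


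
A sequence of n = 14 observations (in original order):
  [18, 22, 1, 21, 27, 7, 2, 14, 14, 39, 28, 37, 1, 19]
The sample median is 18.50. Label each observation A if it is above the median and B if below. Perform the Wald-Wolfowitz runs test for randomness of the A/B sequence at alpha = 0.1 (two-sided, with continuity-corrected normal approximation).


Step 1: Compute median = 18.50; label A = above, B = below.
Labels in order: BABAABBBBAAABA  (n_A = 7, n_B = 7)
Step 2: Count runs R = 8.
Step 3: Under H0 (random ordering), E[R] = 2*n_A*n_B/(n_A+n_B) + 1 = 2*7*7/14 + 1 = 8.0000.
        Var[R] = 2*n_A*n_B*(2*n_A*n_B - n_A - n_B) / ((n_A+n_B)^2 * (n_A+n_B-1)) = 8232/2548 = 3.2308.
        SD[R] = 1.7974.
Step 4: R = E[R], so z = 0 with no continuity correction.
Step 5: Two-sided p-value via normal approximation = 2*(1 - Phi(|z|)) = 1.000000.
Step 6: alpha = 0.1. fail to reject H0.

R = 8, z = 0.0000, p = 1.000000, fail to reject H0.


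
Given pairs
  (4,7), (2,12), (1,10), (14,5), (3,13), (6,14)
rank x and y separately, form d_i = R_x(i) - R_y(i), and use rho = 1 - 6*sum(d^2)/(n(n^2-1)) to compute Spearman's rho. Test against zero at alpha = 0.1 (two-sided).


Step 1: Rank x and y separately (midranks; no ties here).
rank(x): 4->4, 2->2, 1->1, 14->6, 3->3, 6->5
rank(y): 7->2, 12->4, 10->3, 5->1, 13->5, 14->6
Step 2: d_i = R_x(i) - R_y(i); compute d_i^2.
  (4-2)^2=4, (2-4)^2=4, (1-3)^2=4, (6-1)^2=25, (3-5)^2=4, (5-6)^2=1
sum(d^2) = 42.
Step 3: rho = 1 - 6*42 / (6*(6^2 - 1)) = 1 - 252/210 = -0.200000.
Step 4: Under H0, t = rho * sqrt((n-2)/(1-rho^2)) = -0.4082 ~ t(4).
Step 5: Two-sided p-value from the t-distribution with 4 df = 0.704000.
Step 6: alpha = 0.1. fail to reject H0.

rho = -0.2000, p = 0.704000, fail to reject H0 at alpha = 0.1.


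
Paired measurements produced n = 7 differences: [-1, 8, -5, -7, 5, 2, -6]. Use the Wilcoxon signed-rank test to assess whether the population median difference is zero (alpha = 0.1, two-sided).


Step 1: Drop any zero differences (none here) and take |d_i|.
|d| = [1, 8, 5, 7, 5, 2, 6]
Step 2: Midrank |d_i| (ties get averaged ranks).
ranks: |1|->1, |8|->7, |5|->3.5, |7|->6, |5|->3.5, |2|->2, |6|->5
Step 3: Attach original signs; sum ranks with positive sign and with negative sign.
W+ = 7 + 3.5 + 2 = 12.5
W- = 1 + 3.5 + 6 + 5 = 15.5
(Check: W+ + W- = 28 should equal n(n+1)/2 = 28.)
Step 4: Test statistic W = min(W+, W-) = 12.5.
Step 5: Ties in |d|, so use the tie-corrected normal approximation.
        E[W] = n(n+1)/4 = 7*8/4 = 14.
        Tie groups: |d|=5 (t=2); sum(t^3 - t) = 6.
        Var[W] = n(n+1)(2n+1)/24 - sum(t^3-t)/48 = 840/24 - 6/48 = 34.875.
        z = (W - E[W]) / sqrt(Var[W]) = (12.5 - 14) / 5.9055 = -0.2540.
        Two-sided p = 2*Phi(z) = 0.799495.
Step 6: alpha = 0.1. fail to reject H0.

W+ = 12.5, W- = 15.5, W = min = 12.5, p = 0.799495, fail to reject H0.


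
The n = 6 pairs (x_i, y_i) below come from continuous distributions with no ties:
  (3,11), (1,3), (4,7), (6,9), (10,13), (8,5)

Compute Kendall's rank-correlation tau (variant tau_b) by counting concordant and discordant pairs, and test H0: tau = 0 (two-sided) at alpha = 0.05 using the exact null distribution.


Step 1: Enumerate the 15 unordered pairs (i,j) with i<j and classify each by sign(x_j-x_i) * sign(y_j-y_i).
  (1,2):dx=-2,dy=-8->C; (1,3):dx=+1,dy=-4->D; (1,4):dx=+3,dy=-2->D; (1,5):dx=+7,dy=+2->C
  (1,6):dx=+5,dy=-6->D; (2,3):dx=+3,dy=+4->C; (2,4):dx=+5,dy=+6->C; (2,5):dx=+9,dy=+10->C
  (2,6):dx=+7,dy=+2->C; (3,4):dx=+2,dy=+2->C; (3,5):dx=+6,dy=+6->C; (3,6):dx=+4,dy=-2->D
  (4,5):dx=+4,dy=+4->C; (4,6):dx=+2,dy=-4->D; (5,6):dx=-2,dy=-8->C
Step 2: C = 10, D = 5, total pairs = 15.
Step 3: tau = (C - D)/(n(n-1)/2) = (10 - 5)/15 = 0.333333.
Step 4: Exact two-sided p-value (enumerate n! = 720 permutations of y under H0): p = 0.469444.
Step 5: alpha = 0.05. fail to reject H0.

tau_b = 0.3333 (C=10, D=5), p = 0.469444, fail to reject H0.


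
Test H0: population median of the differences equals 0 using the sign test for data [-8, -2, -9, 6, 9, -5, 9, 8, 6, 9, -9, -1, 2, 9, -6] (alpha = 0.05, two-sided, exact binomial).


Step 1: Discard zero differences. Original n = 15; n_eff = number of nonzero differences = 15.
Nonzero differences (with sign): -8, -2, -9, +6, +9, -5, +9, +8, +6, +9, -9, -1, +2, +9, -6
Step 2: Count signs: positive = 8, negative = 7.
Step 3: Under H0: P(positive) = 0.5, so the number of positives S ~ Bin(15, 0.5).
Step 4: Two-sided exact p-value = sum of Bin(15,0.5) probabilities at or below the observed probability = 1.000000.
Step 5: alpha = 0.05. fail to reject H0.

n_eff = 15, pos = 8, neg = 7, p = 1.000000, fail to reject H0.


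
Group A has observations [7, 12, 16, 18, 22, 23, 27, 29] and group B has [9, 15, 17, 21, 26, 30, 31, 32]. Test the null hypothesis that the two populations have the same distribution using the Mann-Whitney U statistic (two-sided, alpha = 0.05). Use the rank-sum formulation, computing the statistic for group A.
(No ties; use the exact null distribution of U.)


Step 1: Combine and sort all 16 observations; assign midranks.
sorted (value, group): (7,X), (9,Y), (12,X), (15,Y), (16,X), (17,Y), (18,X), (21,Y), (22,X), (23,X), (26,Y), (27,X), (29,X), (30,Y), (31,Y), (32,Y)
ranks: 7->1, 9->2, 12->3, 15->4, 16->5, 17->6, 18->7, 21->8, 22->9, 23->10, 26->11, 27->12, 29->13, 30->14, 31->15, 32->16
Step 2: Rank sum for X: R1 = 1 + 3 + 5 + 7 + 9 + 10 + 12 + 13 = 60.
Step 3: U_X = R1 - n1(n1+1)/2 = 60 - 8*9/2 = 60 - 36 = 24.
       U_Y = n1*n2 - U_X = 64 - 24 = 40.
Step 4: No ties, so the exact null distribution of U (based on enumerating the C(16,8) = 12870 equally likely rank assignments) gives the two-sided p-value.
Step 5: p-value = 0.441803; compare to alpha = 0.05. fail to reject H0.

U_X = 24, p = 0.441803, fail to reject H0 at alpha = 0.05.


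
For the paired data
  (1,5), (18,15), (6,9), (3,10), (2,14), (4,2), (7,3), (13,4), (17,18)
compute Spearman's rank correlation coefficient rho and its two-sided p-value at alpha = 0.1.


Step 1: Rank x and y separately (midranks; no ties here).
rank(x): 1->1, 18->9, 6->5, 3->3, 2->2, 4->4, 7->6, 13->7, 17->8
rank(y): 5->4, 15->8, 9->5, 10->6, 14->7, 2->1, 3->2, 4->3, 18->9
Step 2: d_i = R_x(i) - R_y(i); compute d_i^2.
  (1-4)^2=9, (9-8)^2=1, (5-5)^2=0, (3-6)^2=9, (2-7)^2=25, (4-1)^2=9, (6-2)^2=16, (7-3)^2=16, (8-9)^2=1
sum(d^2) = 86.
Step 3: rho = 1 - 6*86 / (9*(9^2 - 1)) = 1 - 516/720 = 0.283333.
Step 4: Under H0, t = rho * sqrt((n-2)/(1-rho^2)) = 0.7817 ~ t(7).
Step 5: Two-sided p-value from the t-distribution with 7 df = 0.460030.
Step 6: alpha = 0.1. fail to reject H0.

rho = 0.2833, p = 0.460030, fail to reject H0 at alpha = 0.1.


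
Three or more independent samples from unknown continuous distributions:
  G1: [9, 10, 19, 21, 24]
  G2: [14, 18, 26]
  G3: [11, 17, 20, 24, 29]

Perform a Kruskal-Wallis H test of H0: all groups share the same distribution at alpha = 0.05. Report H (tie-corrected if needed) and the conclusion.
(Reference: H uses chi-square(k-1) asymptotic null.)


Step 1: Combine all N = 13 observations and assign midranks.
sorted (value, group, rank): (9,G1,1), (10,G1,2), (11,G3,3), (14,G2,4), (17,G3,5), (18,G2,6), (19,G1,7), (20,G3,8), (21,G1,9), (24,G1,10.5), (24,G3,10.5), (26,G2,12), (29,G3,13)
Step 2: Sum ranks within each group.
R_1 = 29.5 (n_1 = 5)
R_2 = 22 (n_2 = 3)
R_3 = 39.5 (n_3 = 5)
Step 3: H = 12/(N(N+1)) * sum(R_i^2/n_i) - 3(N+1)
     = 12/(13*14) * (29.5^2/5 + 22^2/3 + 39.5^2/5) - 3*14
     = 0.065934 * 647.433 - 42
     = 0.687912.
Step 4: Ties present; correction factor C = 1 - 6/(13^3 - 13) = 0.997253. Corrected H = 0.687912 / 0.997253 = 0.689807.
Step 5: Under H0, H ~ chi^2(2); p-value = 0.708289.
Step 6: alpha = 0.05. fail to reject H0.

H = 0.6898, df = 2, p = 0.708289, fail to reject H0.


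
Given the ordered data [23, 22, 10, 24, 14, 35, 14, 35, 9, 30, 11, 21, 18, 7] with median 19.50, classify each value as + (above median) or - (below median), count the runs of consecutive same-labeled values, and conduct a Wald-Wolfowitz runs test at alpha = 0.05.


Step 1: Compute median = 19.50; label A = above, B = below.
Labels in order: AABABABABABABB  (n_A = 7, n_B = 7)
Step 2: Count runs R = 12.
Step 3: Under H0 (random ordering), E[R] = 2*n_A*n_B/(n_A+n_B) + 1 = 2*7*7/14 + 1 = 8.0000.
        Var[R] = 2*n_A*n_B*(2*n_A*n_B - n_A - n_B) / ((n_A+n_B)^2 * (n_A+n_B-1)) = 8232/2548 = 3.2308.
        SD[R] = 1.7974.
Step 4: Continuity-corrected z = (R - 0.5 - E[R]) / SD[R] = (12 - 0.5 - 8.0000) / 1.7974 = 1.9472.
Step 5: Two-sided p-value via normal approximation = 2*(1 - Phi(|z|)) = 0.051508.
Step 6: alpha = 0.05. fail to reject H0.

R = 12, z = 1.9472, p = 0.051508, fail to reject H0.


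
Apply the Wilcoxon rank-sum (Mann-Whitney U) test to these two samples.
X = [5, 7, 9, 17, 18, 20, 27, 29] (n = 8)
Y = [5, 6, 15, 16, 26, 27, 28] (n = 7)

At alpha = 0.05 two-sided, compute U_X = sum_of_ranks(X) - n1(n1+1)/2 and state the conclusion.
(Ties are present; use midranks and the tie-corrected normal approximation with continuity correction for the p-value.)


Step 1: Combine and sort all 15 observations; assign midranks.
sorted (value, group): (5,X), (5,Y), (6,Y), (7,X), (9,X), (15,Y), (16,Y), (17,X), (18,X), (20,X), (26,Y), (27,X), (27,Y), (28,Y), (29,X)
ranks: 5->1.5, 5->1.5, 6->3, 7->4, 9->5, 15->6, 16->7, 17->8, 18->9, 20->10, 26->11, 27->12.5, 27->12.5, 28->14, 29->15
Step 2: Rank sum for X: R1 = 1.5 + 4 + 5 + 8 + 9 + 10 + 12.5 + 15 = 65.
Step 3: U_X = R1 - n1(n1+1)/2 = 65 - 8*9/2 = 65 - 36 = 29.
       U_Y = n1*n2 - U_X = 56 - 29 = 27.
Step 4: Ties are present, so use the tie-corrected normal approximation (with continuity correction) for the p-value.
Step 5: p-value = 0.953775; compare to alpha = 0.05. fail to reject H0.

U_X = 29, p = 0.953775, fail to reject H0 at alpha = 0.05.


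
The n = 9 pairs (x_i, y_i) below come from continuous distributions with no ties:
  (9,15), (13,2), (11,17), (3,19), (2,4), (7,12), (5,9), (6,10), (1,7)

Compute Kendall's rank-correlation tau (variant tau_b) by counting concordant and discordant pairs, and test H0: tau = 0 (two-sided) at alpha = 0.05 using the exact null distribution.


Step 1: Enumerate the 36 unordered pairs (i,j) with i<j and classify each by sign(x_j-x_i) * sign(y_j-y_i).
  (1,2):dx=+4,dy=-13->D; (1,3):dx=+2,dy=+2->C; (1,4):dx=-6,dy=+4->D; (1,5):dx=-7,dy=-11->C
  (1,6):dx=-2,dy=-3->C; (1,7):dx=-4,dy=-6->C; (1,8):dx=-3,dy=-5->C; (1,9):dx=-8,dy=-8->C
  (2,3):dx=-2,dy=+15->D; (2,4):dx=-10,dy=+17->D; (2,5):dx=-11,dy=+2->D; (2,6):dx=-6,dy=+10->D
  (2,7):dx=-8,dy=+7->D; (2,8):dx=-7,dy=+8->D; (2,9):dx=-12,dy=+5->D; (3,4):dx=-8,dy=+2->D
  (3,5):dx=-9,dy=-13->C; (3,6):dx=-4,dy=-5->C; (3,7):dx=-6,dy=-8->C; (3,8):dx=-5,dy=-7->C
  (3,9):dx=-10,dy=-10->C; (4,5):dx=-1,dy=-15->C; (4,6):dx=+4,dy=-7->D; (4,7):dx=+2,dy=-10->D
  (4,8):dx=+3,dy=-9->D; (4,9):dx=-2,dy=-12->C; (5,6):dx=+5,dy=+8->C; (5,7):dx=+3,dy=+5->C
  (5,8):dx=+4,dy=+6->C; (5,9):dx=-1,dy=+3->D; (6,7):dx=-2,dy=-3->C; (6,8):dx=-1,dy=-2->C
  (6,9):dx=-6,dy=-5->C; (7,8):dx=+1,dy=+1->C; (7,9):dx=-4,dy=-2->C; (8,9):dx=-5,dy=-3->C
Step 2: C = 22, D = 14, total pairs = 36.
Step 3: tau = (C - D)/(n(n-1)/2) = (22 - 14)/36 = 0.222222.
Step 4: Exact two-sided p-value (enumerate n! = 362880 permutations of y under H0): p = 0.476709.
Step 5: alpha = 0.05. fail to reject H0.

tau_b = 0.2222 (C=22, D=14), p = 0.476709, fail to reject H0.


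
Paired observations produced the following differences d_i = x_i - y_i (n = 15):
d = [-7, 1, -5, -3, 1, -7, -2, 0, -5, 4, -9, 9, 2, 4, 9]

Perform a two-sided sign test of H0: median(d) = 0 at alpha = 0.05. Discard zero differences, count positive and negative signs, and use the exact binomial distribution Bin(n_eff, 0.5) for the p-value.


Step 1: Discard zero differences. Original n = 15; n_eff = number of nonzero differences = 14.
Nonzero differences (with sign): -7, +1, -5, -3, +1, -7, -2, -5, +4, -9, +9, +2, +4, +9
Step 2: Count signs: positive = 7, negative = 7.
Step 3: Under H0: P(positive) = 0.5, so the number of positives S ~ Bin(14, 0.5).
Step 4: Two-sided exact p-value = sum of Bin(14,0.5) probabilities at or below the observed probability = 1.000000.
Step 5: alpha = 0.05. fail to reject H0.

n_eff = 14, pos = 7, neg = 7, p = 1.000000, fail to reject H0.


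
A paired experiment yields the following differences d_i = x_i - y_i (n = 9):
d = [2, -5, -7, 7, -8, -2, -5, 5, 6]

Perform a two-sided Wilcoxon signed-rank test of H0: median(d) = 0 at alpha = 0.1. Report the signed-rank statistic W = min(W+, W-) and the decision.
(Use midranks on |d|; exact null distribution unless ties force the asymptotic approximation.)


Step 1: Drop any zero differences (none here) and take |d_i|.
|d| = [2, 5, 7, 7, 8, 2, 5, 5, 6]
Step 2: Midrank |d_i| (ties get averaged ranks).
ranks: |2|->1.5, |5|->4, |7|->7.5, |7|->7.5, |8|->9, |2|->1.5, |5|->4, |5|->4, |6|->6
Step 3: Attach original signs; sum ranks with positive sign and with negative sign.
W+ = 1.5 + 7.5 + 4 + 6 = 19
W- = 4 + 7.5 + 9 + 1.5 + 4 = 26
(Check: W+ + W- = 45 should equal n(n+1)/2 = 45.)
Step 4: Test statistic W = min(W+, W-) = 19.
Step 5: Ties in |d|, so use the tie-corrected normal approximation.
        E[W] = n(n+1)/4 = 9*10/4 = 22.5.
        Tie groups: |d|=2 (t=2), |d|=5 (t=3), |d|=7 (t=2); sum(t^3 - t) = 36.
        Var[W] = n(n+1)(2n+1)/24 - sum(t^3-t)/48 = 1710/24 - 36/48 = 70.5.
        z = (W - E[W]) / sqrt(Var[W]) = (19 - 22.5) / 8.3964 = -0.4168.
        Two-sided p = 2*Phi(z) = 0.676793.
Step 6: alpha = 0.1. fail to reject H0.

W+ = 19, W- = 26, W = min = 19, p = 0.676793, fail to reject H0.


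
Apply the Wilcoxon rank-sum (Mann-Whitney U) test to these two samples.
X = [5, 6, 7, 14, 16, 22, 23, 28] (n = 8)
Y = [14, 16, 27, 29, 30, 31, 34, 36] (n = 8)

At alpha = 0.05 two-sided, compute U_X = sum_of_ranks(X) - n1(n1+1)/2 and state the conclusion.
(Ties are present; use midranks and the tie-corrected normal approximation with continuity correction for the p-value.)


Step 1: Combine and sort all 16 observations; assign midranks.
sorted (value, group): (5,X), (6,X), (7,X), (14,X), (14,Y), (16,X), (16,Y), (22,X), (23,X), (27,Y), (28,X), (29,Y), (30,Y), (31,Y), (34,Y), (36,Y)
ranks: 5->1, 6->2, 7->3, 14->4.5, 14->4.5, 16->6.5, 16->6.5, 22->8, 23->9, 27->10, 28->11, 29->12, 30->13, 31->14, 34->15, 36->16
Step 2: Rank sum for X: R1 = 1 + 2 + 3 + 4.5 + 6.5 + 8 + 9 + 11 = 45.
Step 3: U_X = R1 - n1(n1+1)/2 = 45 - 8*9/2 = 45 - 36 = 9.
       U_Y = n1*n2 - U_X = 64 - 9 = 55.
Step 4: Ties are present, so use the tie-corrected normal approximation (with continuity correction) for the p-value.
Step 5: p-value = 0.017959; compare to alpha = 0.05. reject H0.

U_X = 9, p = 0.017959, reject H0 at alpha = 0.05.


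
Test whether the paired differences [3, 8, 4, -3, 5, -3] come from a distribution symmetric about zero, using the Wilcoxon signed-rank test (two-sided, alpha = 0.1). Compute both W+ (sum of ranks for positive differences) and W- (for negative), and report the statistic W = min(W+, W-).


Step 1: Drop any zero differences (none here) and take |d_i|.
|d| = [3, 8, 4, 3, 5, 3]
Step 2: Midrank |d_i| (ties get averaged ranks).
ranks: |3|->2, |8|->6, |4|->4, |3|->2, |5|->5, |3|->2
Step 3: Attach original signs; sum ranks with positive sign and with negative sign.
W+ = 2 + 6 + 4 + 5 = 17
W- = 2 + 2 = 4
(Check: W+ + W- = 21 should equal n(n+1)/2 = 21.)
Step 4: Test statistic W = min(W+, W-) = 4.
Step 5: Ties in |d|, so use the tie-corrected normal approximation.
        E[W] = n(n+1)/4 = 6*7/4 = 10.5.
        Tie groups: |d|=3 (t=3); sum(t^3 - t) = 24.
        Var[W] = n(n+1)(2n+1)/24 - sum(t^3-t)/48 = 546/24 - 24/48 = 22.25.
        z = (W - E[W]) / sqrt(Var[W]) = (4 - 10.5) / 4.7170 = -1.3780.
        Two-sided p = 2*Phi(z) = 0.168204.
Step 6: alpha = 0.1. fail to reject H0.

W+ = 17, W- = 4, W = min = 4, p = 0.168204, fail to reject H0.


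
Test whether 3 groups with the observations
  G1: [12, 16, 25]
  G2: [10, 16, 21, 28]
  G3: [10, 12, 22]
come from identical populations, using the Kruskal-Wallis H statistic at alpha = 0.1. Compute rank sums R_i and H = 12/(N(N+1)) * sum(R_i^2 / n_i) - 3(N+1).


Step 1: Combine all N = 10 observations and assign midranks.
sorted (value, group, rank): (10,G2,1.5), (10,G3,1.5), (12,G1,3.5), (12,G3,3.5), (16,G1,5.5), (16,G2,5.5), (21,G2,7), (22,G3,8), (25,G1,9), (28,G2,10)
Step 2: Sum ranks within each group.
R_1 = 18 (n_1 = 3)
R_2 = 24 (n_2 = 4)
R_3 = 13 (n_3 = 3)
Step 3: H = 12/(N(N+1)) * sum(R_i^2/n_i) - 3(N+1)
     = 12/(10*11) * (18^2/3 + 24^2/4 + 13^2/3) - 3*11
     = 0.109091 * 308.333 - 33
     = 0.636364.
Step 4: Ties present; correction factor C = 1 - 18/(10^3 - 10) = 0.981818. Corrected H = 0.636364 / 0.981818 = 0.648148.
Step 5: Under H0, H ~ chi^2(2); p-value = 0.723197.
Step 6: alpha = 0.1. fail to reject H0.

H = 0.6481, df = 2, p = 0.723197, fail to reject H0.


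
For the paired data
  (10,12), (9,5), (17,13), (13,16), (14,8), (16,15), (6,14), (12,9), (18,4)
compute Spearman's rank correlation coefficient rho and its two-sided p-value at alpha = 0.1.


Step 1: Rank x and y separately (midranks; no ties here).
rank(x): 10->3, 9->2, 17->8, 13->5, 14->6, 16->7, 6->1, 12->4, 18->9
rank(y): 12->5, 5->2, 13->6, 16->9, 8->3, 15->8, 14->7, 9->4, 4->1
Step 2: d_i = R_x(i) - R_y(i); compute d_i^2.
  (3-5)^2=4, (2-2)^2=0, (8-6)^2=4, (5-9)^2=16, (6-3)^2=9, (7-8)^2=1, (1-7)^2=36, (4-4)^2=0, (9-1)^2=64
sum(d^2) = 134.
Step 3: rho = 1 - 6*134 / (9*(9^2 - 1)) = 1 - 804/720 = -0.116667.
Step 4: Under H0, t = rho * sqrt((n-2)/(1-rho^2)) = -0.3108 ~ t(7).
Step 5: Two-sided p-value from the t-distribution with 7 df = 0.765008.
Step 6: alpha = 0.1. fail to reject H0.

rho = -0.1167, p = 0.765008, fail to reject H0 at alpha = 0.1.


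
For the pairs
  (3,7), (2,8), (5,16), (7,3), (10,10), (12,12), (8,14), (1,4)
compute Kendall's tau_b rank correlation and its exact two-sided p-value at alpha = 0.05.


Step 1: Enumerate the 28 unordered pairs (i,j) with i<j and classify each by sign(x_j-x_i) * sign(y_j-y_i).
  (1,2):dx=-1,dy=+1->D; (1,3):dx=+2,dy=+9->C; (1,4):dx=+4,dy=-4->D; (1,5):dx=+7,dy=+3->C
  (1,6):dx=+9,dy=+5->C; (1,7):dx=+5,dy=+7->C; (1,8):dx=-2,dy=-3->C; (2,3):dx=+3,dy=+8->C
  (2,4):dx=+5,dy=-5->D; (2,5):dx=+8,dy=+2->C; (2,6):dx=+10,dy=+4->C; (2,7):dx=+6,dy=+6->C
  (2,8):dx=-1,dy=-4->C; (3,4):dx=+2,dy=-13->D; (3,5):dx=+5,dy=-6->D; (3,6):dx=+7,dy=-4->D
  (3,7):dx=+3,dy=-2->D; (3,8):dx=-4,dy=-12->C; (4,5):dx=+3,dy=+7->C; (4,6):dx=+5,dy=+9->C
  (4,7):dx=+1,dy=+11->C; (4,8):dx=-6,dy=+1->D; (5,6):dx=+2,dy=+2->C; (5,7):dx=-2,dy=+4->D
  (5,8):dx=-9,dy=-6->C; (6,7):dx=-4,dy=+2->D; (6,8):dx=-11,dy=-8->C; (7,8):dx=-7,dy=-10->C
Step 2: C = 18, D = 10, total pairs = 28.
Step 3: tau = (C - D)/(n(n-1)/2) = (18 - 10)/28 = 0.285714.
Step 4: Exact two-sided p-value (enumerate n! = 40320 permutations of y under H0): p = 0.398760.
Step 5: alpha = 0.05. fail to reject H0.

tau_b = 0.2857 (C=18, D=10), p = 0.398760, fail to reject H0.


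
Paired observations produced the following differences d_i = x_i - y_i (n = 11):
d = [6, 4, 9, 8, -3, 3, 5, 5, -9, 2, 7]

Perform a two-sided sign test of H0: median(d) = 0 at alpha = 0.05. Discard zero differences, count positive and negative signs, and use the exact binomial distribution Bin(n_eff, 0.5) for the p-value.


Step 1: Discard zero differences. Original n = 11; n_eff = number of nonzero differences = 11.
Nonzero differences (with sign): +6, +4, +9, +8, -3, +3, +5, +5, -9, +2, +7
Step 2: Count signs: positive = 9, negative = 2.
Step 3: Under H0: P(positive) = 0.5, so the number of positives S ~ Bin(11, 0.5).
Step 4: Two-sided exact p-value = sum of Bin(11,0.5) probabilities at or below the observed probability = 0.065430.
Step 5: alpha = 0.05. fail to reject H0.

n_eff = 11, pos = 9, neg = 2, p = 0.065430, fail to reject H0.
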